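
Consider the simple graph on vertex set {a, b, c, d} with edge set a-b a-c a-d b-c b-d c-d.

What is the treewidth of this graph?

A width-3 tree decomposition is:
Bags: B1 = {a, b, c, d}
Tree: (single bag)
A single bag containing all 4 vertices is trivially a valid decomposition of width 3. For the lower bound, the 4 vertices {a, b, c, d} are pairwise adjacent, and any tree decomposition puts a clique entirely inside one bag — forcing width ≥ 3. The upper and lower bounds meet at 3, so that is the treewidth.

3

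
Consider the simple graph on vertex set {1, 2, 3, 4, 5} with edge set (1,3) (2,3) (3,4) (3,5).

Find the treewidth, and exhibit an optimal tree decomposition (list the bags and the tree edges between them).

The largest bag has 2 vertices, giving width 1; this decomposition certifies tw(G) ≤ 1. Since G has at least one edge (e.g. 2–3), it is not an edgeless graph, so tw(G) ≥ 1. Hence tw(G) = 1 exactly.

Treewidth 1.
One optimal decomposition is:
Bags: B1 = {2, 3}  B2 = {3, 5}  B3 = {3, 4}  B4 = {1, 3}
Tree: B1–B2, B2–B3, B1–B4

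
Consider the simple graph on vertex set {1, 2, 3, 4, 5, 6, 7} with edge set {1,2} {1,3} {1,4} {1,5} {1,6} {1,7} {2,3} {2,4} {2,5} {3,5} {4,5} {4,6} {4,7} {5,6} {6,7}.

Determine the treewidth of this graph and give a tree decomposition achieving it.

Treewidth 3.
Bags: B1 = {1, 2, 3, 5}  B2 = {1, 2, 4, 5}  B3 = {1, 4, 5, 6}  B4 = {1, 4, 6, 7}
Tree: B1–B2, B2–B3, B3–B4

Each bag holds 4 vertices, so the decomposition has width 3, which upper-bounds the treewidth. On the other hand G contains the 4-clique {1, 2, 3, 5}. A clique must lie in a single bag of any decomposition, so no decomposition can have width below 3. Hence tw(G) = 3 exactly.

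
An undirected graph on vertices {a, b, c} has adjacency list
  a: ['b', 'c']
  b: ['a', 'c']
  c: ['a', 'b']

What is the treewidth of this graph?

A width-2 tree decomposition is:
Bags: B1 = {a, b, c}
Tree: (single bag)
A single bag containing all 3 vertices is trivially a valid decomposition of width 2. On the other hand G contains the 3-clique {a, b, c}. A clique must lie in a single bag of any decomposition, so no decomposition can have width below 2. Combining the bounds, tw(G) = 2.

2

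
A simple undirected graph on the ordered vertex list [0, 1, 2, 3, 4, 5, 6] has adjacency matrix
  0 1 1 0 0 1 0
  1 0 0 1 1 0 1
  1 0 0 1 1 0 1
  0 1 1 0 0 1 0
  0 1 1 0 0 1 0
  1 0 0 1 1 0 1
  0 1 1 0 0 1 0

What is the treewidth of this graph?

3

A width-3 tree decomposition is:
Bags: B1 = {1, 2, 3, 5}  B2 = {0, 1, 2, 5}  B3 = {1, 2, 5, 6}  B4 = {1, 2, 4, 5}
Tree: B1–B2, B2–B3, B3–B4
Every bag has size at most 4, so the width is 4 − 1 = 3 and tw(G) ≤ 3. For the lower bound: the 4 vertex sets {2,3}, {0,5}, {1}, {6} are disjoint, each induces a connected subgraph, and every pair is joined by at least one edge of G. Contracting each set to a single vertex therefore yields K_{4} as a minor, and since treewidth is minor-monotone, tw(G) ≥ tw(K_{4}) = 3. Combining the bounds, tw(G) = 3.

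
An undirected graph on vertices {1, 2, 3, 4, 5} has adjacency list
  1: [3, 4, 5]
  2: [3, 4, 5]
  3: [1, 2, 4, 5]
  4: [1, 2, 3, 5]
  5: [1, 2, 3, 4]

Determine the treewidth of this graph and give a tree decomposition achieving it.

Each bag holds 4 vertices, so the decomposition has width 3, which upper-bounds the treewidth. On the other hand G contains the 4-clique {1, 3, 4, 5}. A clique must lie in a single bag of any decomposition, so no decomposition can have width below 3. Therefore the treewidth is 3.

Treewidth 3.
One such decomposition:
Bags: B1 = {2, 3, 4, 5}  B2 = {1, 3, 4, 5}
Tree: B1–B2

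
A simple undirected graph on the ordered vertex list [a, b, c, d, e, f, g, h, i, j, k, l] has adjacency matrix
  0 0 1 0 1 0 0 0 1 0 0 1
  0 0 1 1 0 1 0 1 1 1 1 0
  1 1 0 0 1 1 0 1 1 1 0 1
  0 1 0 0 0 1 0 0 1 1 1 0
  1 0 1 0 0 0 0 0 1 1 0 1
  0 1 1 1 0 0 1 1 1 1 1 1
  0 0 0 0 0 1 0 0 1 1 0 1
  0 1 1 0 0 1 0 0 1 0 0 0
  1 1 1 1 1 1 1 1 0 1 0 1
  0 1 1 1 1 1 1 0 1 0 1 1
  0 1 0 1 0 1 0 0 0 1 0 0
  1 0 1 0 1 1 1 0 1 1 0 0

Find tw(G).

4

A width-4 tree decomposition is:
Bags: B1 = {b, c, f, i, j}  B2 = {b, d, f, i, j}  B3 = {b, d, f, j, k}  B4 = {c, f, i, j, l}  B5 = {f, g, i, j, l}  B6 = {b, c, f, h, i}  B7 = {c, e, i, j, l}  B8 = {a, c, e, i, l}
Tree: B1–B2, B2–B3, B1–B4, B4–B5, B1–B6, B4–B7, B7–B8
Each bag holds 5 vertices, so the decomposition has width 4, which upper-bounds the treewidth. On the other hand G contains the 5-clique {b, d, f, j, k}. A clique must lie in a single bag of any decomposition, so no decomposition can have width below 4. The upper and lower bounds meet at 4, so that is the treewidth.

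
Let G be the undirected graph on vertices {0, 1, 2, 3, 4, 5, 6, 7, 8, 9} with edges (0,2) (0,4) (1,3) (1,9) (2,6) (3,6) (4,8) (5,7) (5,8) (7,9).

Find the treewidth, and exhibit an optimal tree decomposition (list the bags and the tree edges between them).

Treewidth 2.
Bags: B1 = {4, 5, 8}  B2 = {0, 4, 5}  B3 = {0, 2, 5}  B4 = {2, 5, 6}  B5 = {3, 5, 6}  B6 = {1, 3, 5}  B7 = {1, 5, 9}  B8 = {5, 7, 9}
Tree: B1–B2, B2–B3, B3–B4, B4–B5, B5–B6, B6–B7, B7–B8

The largest bag has 3 vertices, giving width 2; this decomposition certifies tw(G) ≤ 2. The edges 5–8–4–0–2–6–3–1–9–7–5 form a cycle, so G is not a tree and its treewidth is at least 2. Combining the bounds, tw(G) = 2.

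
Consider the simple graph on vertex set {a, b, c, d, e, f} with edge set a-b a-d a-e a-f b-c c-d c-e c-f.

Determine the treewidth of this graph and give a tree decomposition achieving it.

Each bag holds 3 vertices, so the decomposition has width 2, which upper-bounds the treewidth. The edges e–c–f–a–e form a cycle, so G is not a tree and its treewidth is at least 2. Hence tw(G) = 2 exactly.

Treewidth 2.
Bags: B1 = {a, c, e}  B2 = {a, c, f}  B3 = {a, c, d}  B4 = {a, b, c}
Tree: B1–B2, B2–B3, B3–B4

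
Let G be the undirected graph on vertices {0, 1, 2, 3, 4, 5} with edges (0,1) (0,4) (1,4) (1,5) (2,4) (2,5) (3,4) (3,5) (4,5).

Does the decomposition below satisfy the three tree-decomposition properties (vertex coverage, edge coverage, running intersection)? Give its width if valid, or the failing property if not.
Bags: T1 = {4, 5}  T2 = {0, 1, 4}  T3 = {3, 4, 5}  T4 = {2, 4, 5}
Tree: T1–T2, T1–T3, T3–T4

No — edge (1,5) lies in no bag.

A tree decomposition must satisfy three properties: every vertex lies in some bag; for every edge, both endpoints lie together in some bag; and for every vertex, the bags containing it form a connected subtree. Here edge (1,5) lies in no bag, so the decomposition is invalid.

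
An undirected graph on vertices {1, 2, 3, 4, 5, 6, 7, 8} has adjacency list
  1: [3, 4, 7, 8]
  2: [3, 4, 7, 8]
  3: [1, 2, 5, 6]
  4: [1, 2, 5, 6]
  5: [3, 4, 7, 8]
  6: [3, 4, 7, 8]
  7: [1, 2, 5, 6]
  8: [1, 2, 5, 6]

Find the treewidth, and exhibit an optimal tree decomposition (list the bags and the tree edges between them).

Treewidth 4.
Bags: B1 = {3, 4, 6, 7, 8}  B2 = {1, 3, 4, 7, 8}  B3 = {3, 4, 5, 7, 8}  B4 = {2, 3, 4, 7, 8}
Tree: B1–B2, B2–B3, B3–B4

Every bag has size at most 5, so the width is 5 − 1 = 4 and tw(G) ≤ 4. For the lower bound: the 5 vertex sets {6,8}, {1,7}, {3,5}, {4}, {2} are disjoint, each induces a connected subgraph, and every pair is joined by at least one edge of G. Contracting each set to a single vertex therefore yields K_{5} as a minor, and since treewidth is minor-monotone, tw(G) ≥ tw(K_{5}) = 4. Hence tw(G) = 4 exactly.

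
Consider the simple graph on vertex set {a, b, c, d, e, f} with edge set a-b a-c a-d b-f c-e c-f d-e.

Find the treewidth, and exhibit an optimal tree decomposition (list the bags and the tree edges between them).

Treewidth 2.
One such decomposition:
Bags: B1 = {a, d, e}  B2 = {a, c, e}  B3 = {a, b, c}  B4 = {b, c, f}
Tree: B1–B2, B2–B3, B3–B4

Every bag has size at most 3, so the width is 3 − 1 = 2 and tw(G) ≤ 2. Since d–e–c–a–d is a cycle in G, G is not acyclic. Forests are exactly the graphs of treewidth ≤ 1, so tw(G) ≥ 2. The upper and lower bounds meet at 2, so that is the treewidth.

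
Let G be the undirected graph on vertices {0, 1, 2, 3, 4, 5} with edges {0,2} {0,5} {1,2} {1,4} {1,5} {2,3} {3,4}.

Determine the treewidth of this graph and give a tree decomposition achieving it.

The largest bag has 3 vertices, giving width 2; this decomposition certifies tw(G) ≤ 2. For the lower bound, G contains the cycle 3–4–1–2–3, so G is not a forest; only forests have treewidth ≤ 1, hence tw(G) ≥ 2. Therefore the treewidth is 2.

Treewidth 2.
Bags: B1 = {2, 3, 4}  B2 = {1, 2, 4}  B3 = {0, 1, 2}  B4 = {0, 1, 5}
Tree: B1–B2, B2–B3, B3–B4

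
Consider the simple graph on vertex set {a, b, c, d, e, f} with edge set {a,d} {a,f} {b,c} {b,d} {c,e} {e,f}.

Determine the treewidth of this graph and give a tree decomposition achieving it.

Each bag holds 3 vertices, so the decomposition has width 2, which upper-bounds the treewidth. Since e–c–b–d–a–f–e is a cycle in G, G is not acyclic. Forests are exactly the graphs of treewidth ≤ 1, so tw(G) ≥ 2. Therefore the treewidth is 2.

Treewidth 2.
One such decomposition:
Bags: B1 = {b, c, e}  B2 = {b, d, e}  B3 = {a, d, e}  B4 = {a, e, f}
Tree: B1–B2, B2–B3, B3–B4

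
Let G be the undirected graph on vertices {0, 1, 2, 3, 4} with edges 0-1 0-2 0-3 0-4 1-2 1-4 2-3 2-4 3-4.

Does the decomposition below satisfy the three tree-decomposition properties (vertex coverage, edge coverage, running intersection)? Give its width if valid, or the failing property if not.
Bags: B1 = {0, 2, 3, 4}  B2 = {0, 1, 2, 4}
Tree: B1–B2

Yes; width 3.

Vertex coverage: the bags together contain {0, 1, 2, 3, 4}, the full vertex set. Edge coverage: each edge of G has both endpoints in at least one bag. Running intersection: for every vertex, the bags containing it form a connected subtree. All three properties hold, so this is a valid tree decomposition of width max|bag| − 1 = 3, and hence tw(G) ≤ 3.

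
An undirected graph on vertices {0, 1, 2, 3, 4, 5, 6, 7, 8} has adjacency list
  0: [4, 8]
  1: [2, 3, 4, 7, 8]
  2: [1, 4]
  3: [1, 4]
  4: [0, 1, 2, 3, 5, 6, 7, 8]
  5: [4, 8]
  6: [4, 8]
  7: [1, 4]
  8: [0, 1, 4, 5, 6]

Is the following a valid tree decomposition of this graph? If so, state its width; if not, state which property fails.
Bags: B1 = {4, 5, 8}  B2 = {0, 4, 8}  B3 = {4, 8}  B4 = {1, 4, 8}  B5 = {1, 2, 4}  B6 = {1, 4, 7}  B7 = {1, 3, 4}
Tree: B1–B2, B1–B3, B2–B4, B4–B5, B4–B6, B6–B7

No — vertex 6 appears in no bag.

A tree decomposition must satisfy three properties: every vertex lies in some bag; for every edge, both endpoints lie together in some bag; and for every vertex, the bags containing it form a connected subtree. Here vertex 6 appears in no bag, so the decomposition is invalid.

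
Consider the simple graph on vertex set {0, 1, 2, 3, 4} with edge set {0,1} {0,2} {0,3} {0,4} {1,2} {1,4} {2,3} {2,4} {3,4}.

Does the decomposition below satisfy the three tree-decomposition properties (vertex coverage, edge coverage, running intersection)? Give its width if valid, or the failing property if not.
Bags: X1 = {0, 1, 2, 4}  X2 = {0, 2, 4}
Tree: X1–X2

A tree decomposition must satisfy three properties: every vertex lies in some bag; for every edge, both endpoints lie together in some bag; and for every vertex, the bags containing it form a connected subtree. Here vertex 3 appears in no bag, so the decomposition is invalid.

No — vertex 3 appears in no bag.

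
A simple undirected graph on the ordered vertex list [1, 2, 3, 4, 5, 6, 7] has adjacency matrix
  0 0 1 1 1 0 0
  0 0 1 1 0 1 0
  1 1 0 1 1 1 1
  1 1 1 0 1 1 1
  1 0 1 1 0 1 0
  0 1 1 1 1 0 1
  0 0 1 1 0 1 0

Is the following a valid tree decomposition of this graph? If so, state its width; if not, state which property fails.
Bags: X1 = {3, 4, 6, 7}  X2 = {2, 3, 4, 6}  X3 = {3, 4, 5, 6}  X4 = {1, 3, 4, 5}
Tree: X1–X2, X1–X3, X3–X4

Yes; width 3.

Checking the three conditions: (i) the bags cover all of {1, 2, 3, 4, 5, 6, 7}; (ii) for each edge, some bag contains both endpoints; (iii) the bags containing any fixed vertex form a subtree. All hold, so the decomposition is valid with width 4 − 1 = 3.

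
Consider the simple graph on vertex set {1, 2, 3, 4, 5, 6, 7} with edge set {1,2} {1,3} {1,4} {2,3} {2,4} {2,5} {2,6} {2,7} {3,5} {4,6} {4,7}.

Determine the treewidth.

A width-2 tree decomposition is:
Bags: B1 = {1, 2, 4}  B2 = {2, 4, 6}  B3 = {2, 4, 7}  B4 = {1, 2, 3}  B5 = {2, 3, 5}
Tree: B1–B2, B1–B3, B1–B4, B4–B5
The largest bag has 3 vertices, giving width 2; this decomposition certifies tw(G) ≤ 2. On the other hand G contains the 3-clique {1, 2, 3}. A clique must lie in a single bag of any decomposition, so no decomposition can have width below 2. Therefore the treewidth is 2.

2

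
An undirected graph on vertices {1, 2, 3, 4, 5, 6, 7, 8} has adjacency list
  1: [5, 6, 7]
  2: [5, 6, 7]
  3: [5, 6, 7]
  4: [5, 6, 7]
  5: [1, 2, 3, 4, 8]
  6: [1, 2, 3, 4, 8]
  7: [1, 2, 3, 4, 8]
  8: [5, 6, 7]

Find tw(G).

A width-3 tree decomposition is:
Bags: B1 = {5, 6, 7, 8}  B2 = {2, 5, 6, 7}  B3 = {3, 5, 6, 7}  B4 = {1, 5, 6, 7}  B5 = {4, 5, 6, 7}
Tree: B1–B2, B2–B3, B3–B4, B4–B5
Every bag has size at most 4, so the width is 4 − 1 = 3 and tw(G) ≤ 3. For the lower bound: the 4 vertex sets {6,8}, {2,7}, {5}, {3} are disjoint, each induces a connected subgraph, and every pair is joined by at least one edge of G. Contracting each set to a single vertex therefore yields K_{4} as a minor, and since treewidth is minor-monotone, tw(G) ≥ tw(K_{4}) = 3. The upper and lower bounds meet at 3, so that is the treewidth.

3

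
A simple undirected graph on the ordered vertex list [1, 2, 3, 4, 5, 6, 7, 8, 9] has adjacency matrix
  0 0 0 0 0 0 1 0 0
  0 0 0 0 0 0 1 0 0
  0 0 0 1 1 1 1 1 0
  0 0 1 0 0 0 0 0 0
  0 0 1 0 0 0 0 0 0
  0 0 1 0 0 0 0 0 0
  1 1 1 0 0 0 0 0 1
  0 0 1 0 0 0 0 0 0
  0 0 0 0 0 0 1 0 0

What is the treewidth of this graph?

1

A width-1 tree decomposition is:
Bags: B1 = {3, 8}  B2 = {3, 4}  B3 = {3, 5}  B4 = {3, 7}  B5 = {2, 7}  B6 = {1, 7}  B7 = {3, 6}  B8 = {7, 9}
Tree: B1–B2, B1–B3, B3–B4, B4–B5, B5–B6, B2–B7, B6–B8
The largest bag has 2 vertices, giving width 1; this decomposition certifies tw(G) ≤ 1. G has an edge, so its treewidth is at least 1. The upper and lower bounds meet at 1, so that is the treewidth.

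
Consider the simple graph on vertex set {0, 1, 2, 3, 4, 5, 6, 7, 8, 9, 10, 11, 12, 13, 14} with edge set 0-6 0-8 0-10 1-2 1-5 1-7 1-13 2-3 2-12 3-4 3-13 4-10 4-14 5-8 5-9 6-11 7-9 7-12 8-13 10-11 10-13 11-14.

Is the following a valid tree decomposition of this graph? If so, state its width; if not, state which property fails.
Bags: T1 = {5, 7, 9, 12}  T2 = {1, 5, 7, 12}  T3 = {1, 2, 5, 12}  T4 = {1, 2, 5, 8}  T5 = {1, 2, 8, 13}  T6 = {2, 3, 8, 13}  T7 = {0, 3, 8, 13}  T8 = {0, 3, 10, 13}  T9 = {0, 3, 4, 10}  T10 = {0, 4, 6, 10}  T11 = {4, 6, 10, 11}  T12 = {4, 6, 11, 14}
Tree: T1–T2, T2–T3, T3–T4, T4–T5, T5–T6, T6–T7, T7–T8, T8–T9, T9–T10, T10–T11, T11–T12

Yes; width 3.

Every vertex of G appears in some bag (union = {0, 1, 2, 3, 4, 5, 6, 7, 8, 9, 10, 11, 12, 13, 14}); every edge is covered by a bag; and for each vertex v the set of bags containing v is connected in the bag tree. The decomposition is therefore valid. The largest bag has 4 vertices, so the width is 3.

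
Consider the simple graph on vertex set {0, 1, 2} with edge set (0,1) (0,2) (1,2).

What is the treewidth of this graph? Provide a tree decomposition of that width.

A single bag containing all 3 vertices is trivially a valid decomposition of width 2. On the other hand G contains the 3-clique {0, 1, 2}. A clique must lie in a single bag of any decomposition, so no decomposition can have width below 2. The upper and lower bounds meet at 2, so that is the treewidth.

Treewidth 2.
One optimal decomposition is:
Bags: B1 = {0, 1, 2}
Tree: (single bag)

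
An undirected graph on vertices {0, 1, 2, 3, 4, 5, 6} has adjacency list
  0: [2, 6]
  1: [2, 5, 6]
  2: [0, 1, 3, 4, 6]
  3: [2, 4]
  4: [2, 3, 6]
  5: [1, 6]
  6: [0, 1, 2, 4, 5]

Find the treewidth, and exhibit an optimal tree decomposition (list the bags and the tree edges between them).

Treewidth 2.
One such decomposition:
Bags: B1 = {1, 2, 6}  B2 = {2, 4, 6}  B3 = {2, 3, 4}  B4 = {0, 2, 6}  B5 = {1, 5, 6}
Tree: B1–B2, B2–B3, B2–B4, B1–B5

The largest bag has 3 vertices, giving width 2; this decomposition certifies tw(G) ≤ 2. For the lower bound, the 3 vertices {2, 3, 4} are pairwise adjacent, and any tree decomposition puts a clique entirely inside one bag — forcing width ≥ 2. Therefore the treewidth is 2.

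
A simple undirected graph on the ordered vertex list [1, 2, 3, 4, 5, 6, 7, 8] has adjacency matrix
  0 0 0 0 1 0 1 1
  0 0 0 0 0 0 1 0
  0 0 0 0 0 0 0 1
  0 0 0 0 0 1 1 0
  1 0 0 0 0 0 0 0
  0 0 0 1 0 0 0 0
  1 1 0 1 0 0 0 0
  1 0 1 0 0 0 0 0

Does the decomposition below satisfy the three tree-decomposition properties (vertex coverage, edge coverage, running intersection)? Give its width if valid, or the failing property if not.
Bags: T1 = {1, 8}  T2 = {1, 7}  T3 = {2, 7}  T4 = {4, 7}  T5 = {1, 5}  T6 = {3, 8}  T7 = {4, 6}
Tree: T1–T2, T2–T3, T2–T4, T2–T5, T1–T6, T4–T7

Yes; width 1.

Vertex coverage: the bags together contain {1, 2, 3, 4, 5, 6, 7, 8}, the full vertex set. Edge coverage: each edge of G has both endpoints in at least one bag. Running intersection: for every vertex, the bags containing it form a connected subtree. All three properties hold, so this is a valid tree decomposition of width max|bag| − 1 = 1, and hence tw(G) ≤ 1.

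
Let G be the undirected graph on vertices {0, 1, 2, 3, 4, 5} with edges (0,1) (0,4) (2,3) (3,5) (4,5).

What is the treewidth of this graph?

1

A width-1 tree decomposition is:
Bags: B1 = {0, 1}  B2 = {0, 4}  B3 = {4, 5}  B4 = {3, 5}  B5 = {2, 3}
Tree: B1–B2, B2–B3, B3–B4, B4–B5
Every bag has size at most 2, so the width is 2 − 1 = 1 and tw(G) ≤ 1. G has an edge, so its treewidth is at least 1. Therefore the treewidth is 1.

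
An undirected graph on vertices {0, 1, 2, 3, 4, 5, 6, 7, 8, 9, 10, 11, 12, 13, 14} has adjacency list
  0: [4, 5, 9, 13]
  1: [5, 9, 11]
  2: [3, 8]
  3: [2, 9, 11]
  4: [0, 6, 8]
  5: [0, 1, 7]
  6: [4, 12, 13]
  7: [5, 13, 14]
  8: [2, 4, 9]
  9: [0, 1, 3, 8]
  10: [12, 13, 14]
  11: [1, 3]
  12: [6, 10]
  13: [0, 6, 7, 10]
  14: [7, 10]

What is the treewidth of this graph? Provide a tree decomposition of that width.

Treewidth 3.
One optimal decomposition is:
Bags: B1 = {6, 10, 12, 14}  B2 = {6, 10, 13, 14}  B3 = {6, 7, 13, 14}  B4 = {4, 6, 7, 13}  B5 = {0, 4, 7, 13}  B6 = {0, 4, 5, 7}  B7 = {0, 4, 5, 8}  B8 = {0, 5, 8, 9}  B9 = {1, 5, 8, 9}  B10 = {1, 2, 8, 9}  B11 = {1, 2, 3, 9}  B12 = {1, 2, 3, 11}
Tree: B1–B2, B2–B3, B3–B4, B4–B5, B5–B6, B6–B7, B7–B8, B8–B9, B9–B10, B10–B11, B11–B12

The largest bag has 4 vertices, giving width 3; this decomposition certifies tw(G) ≤ 3. For the lower bound: the 4 vertex sets {10,12,14}, {6}, {13}, {0,4,5,7} are disjoint, each induces a connected subgraph, and every pair is joined by at least one edge of G. Contracting each set to a single vertex therefore yields K_{4} as a minor, and since treewidth is minor-monotone, tw(G) ≥ tw(K_{4}) = 3. Hence tw(G) = 3 exactly.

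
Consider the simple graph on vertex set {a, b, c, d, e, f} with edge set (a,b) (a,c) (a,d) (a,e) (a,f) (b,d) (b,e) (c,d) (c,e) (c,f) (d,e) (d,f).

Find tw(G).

3

A width-3 tree decomposition is:
Bags: B1 = {a, c, d, f}  B2 = {a, c, d, e}  B3 = {a, b, d, e}
Tree: B1–B2, B2–B3
Every bag has size at most 4, so the width is 4 − 1 = 3 and tw(G) ≤ 3. For the lower bound, the 4 vertices {a, c, d, e} are pairwise adjacent, and any tree decomposition puts a clique entirely inside one bag — forcing width ≥ 3. The upper and lower bounds meet at 3, so that is the treewidth.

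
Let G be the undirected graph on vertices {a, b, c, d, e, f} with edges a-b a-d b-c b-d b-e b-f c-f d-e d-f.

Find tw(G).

A width-2 tree decomposition is:
Bags: B1 = {a, b, d}  B2 = {b, d, f}  B3 = {b, c, f}  B4 = {b, d, e}
Tree: B1–B2, B2–B3, B1–B4
The largest bag has 3 vertices, giving width 2; this decomposition certifies tw(G) ≤ 2. Conversely, {b, d, e} is a clique of size 3, and the vertices of any clique must share a bag in every tree decomposition; so some bag has ≥ 3 vertices and tw(G) ≥ 2. Therefore the treewidth is 2.

2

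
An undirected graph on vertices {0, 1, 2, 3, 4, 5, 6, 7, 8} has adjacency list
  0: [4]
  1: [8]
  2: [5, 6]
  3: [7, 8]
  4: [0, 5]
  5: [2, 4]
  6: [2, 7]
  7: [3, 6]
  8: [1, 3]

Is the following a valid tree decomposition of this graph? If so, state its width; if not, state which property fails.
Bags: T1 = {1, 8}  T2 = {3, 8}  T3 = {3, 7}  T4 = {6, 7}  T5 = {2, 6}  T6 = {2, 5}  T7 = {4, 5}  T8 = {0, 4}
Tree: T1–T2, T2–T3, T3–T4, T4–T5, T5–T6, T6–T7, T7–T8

Checking the three conditions: (i) the bags cover all of {0, 1, 2, 3, 4, 5, 6, 7, 8}; (ii) for each edge, some bag contains both endpoints; (iii) the bags containing any fixed vertex form a subtree. All hold, so the decomposition is valid with width 2 − 1 = 1.

Yes; width 1.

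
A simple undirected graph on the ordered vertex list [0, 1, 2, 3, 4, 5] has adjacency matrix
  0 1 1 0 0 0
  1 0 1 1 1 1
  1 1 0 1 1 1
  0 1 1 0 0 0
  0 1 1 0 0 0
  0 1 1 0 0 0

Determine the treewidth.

A width-2 tree decomposition is:
Bags: B1 = {1, 2, 5}  B2 = {1, 2, 3}  B3 = {0, 1, 2}  B4 = {1, 2, 4}
Tree: B1–B2, B1–B3, B3–B4
Each bag holds 3 vertices, so the decomposition has width 2, which upper-bounds the treewidth. On the other hand G contains the 3-clique {0, 1, 2}. A clique must lie in a single bag of any decomposition, so no decomposition can have width below 2. Hence tw(G) = 2 exactly.

2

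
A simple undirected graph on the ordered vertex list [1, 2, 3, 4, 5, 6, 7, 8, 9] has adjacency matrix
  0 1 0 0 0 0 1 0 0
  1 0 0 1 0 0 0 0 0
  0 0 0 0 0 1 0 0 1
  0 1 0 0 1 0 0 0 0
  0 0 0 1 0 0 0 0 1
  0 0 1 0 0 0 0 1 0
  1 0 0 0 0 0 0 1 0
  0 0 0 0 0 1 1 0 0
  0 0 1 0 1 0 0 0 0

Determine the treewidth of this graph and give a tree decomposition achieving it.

The largest bag has 3 vertices, giving width 2; this decomposition certifies tw(G) ≤ 2. For the lower bound, G contains the cycle 2–1–7–8–6–3–9–5–4–2, so G is not a forest; only forests have treewidth ≤ 1, hence tw(G) ≥ 2. Therefore the treewidth is 2.

Treewidth 2.
Bags: B1 = {1, 2, 7}  B2 = {2, 7, 8}  B3 = {2, 6, 8}  B4 = {2, 3, 6}  B5 = {2, 3, 9}  B6 = {2, 5, 9}  B7 = {2, 4, 5}
Tree: B1–B2, B2–B3, B3–B4, B4–B5, B5–B6, B6–B7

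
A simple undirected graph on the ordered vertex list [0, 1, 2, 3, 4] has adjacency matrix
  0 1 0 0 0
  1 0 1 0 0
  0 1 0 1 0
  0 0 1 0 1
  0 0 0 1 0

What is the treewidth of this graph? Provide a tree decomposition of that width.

Every bag has size at most 2, so the width is 2 − 1 = 1 and tw(G) ≤ 1. G has an edge, so its treewidth is at least 1. Therefore the treewidth is 1.

Treewidth 1.
Bags: B1 = {0, 1}  B2 = {1, 2}  B3 = {2, 3}  B4 = {3, 4}
Tree: B1–B2, B2–B3, B3–B4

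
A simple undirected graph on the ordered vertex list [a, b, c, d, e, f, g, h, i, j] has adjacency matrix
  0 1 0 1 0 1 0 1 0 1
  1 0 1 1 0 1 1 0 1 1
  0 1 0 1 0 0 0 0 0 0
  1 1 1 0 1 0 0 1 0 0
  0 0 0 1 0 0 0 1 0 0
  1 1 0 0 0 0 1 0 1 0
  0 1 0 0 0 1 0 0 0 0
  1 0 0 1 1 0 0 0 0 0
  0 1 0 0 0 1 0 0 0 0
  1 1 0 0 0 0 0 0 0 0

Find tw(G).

2

A width-2 tree decomposition is:
Bags: B1 = {a, d, h}  B2 = {a, b, d}  B3 = {b, c, d}  B4 = {a, b, f}  B5 = {b, f, g}  B6 = {b, f, i}  B7 = {d, e, h}  B8 = {a, b, j}
Tree: B1–B2, B2–B3, B2–B4, B4–B5, B5–B6, B1–B7, B2–B8
Every bag has size at most 3, so the width is 3 − 1 = 2 and tw(G) ≤ 2. For the lower bound, the 3 vertices {d, e, h} are pairwise adjacent, and any tree decomposition puts a clique entirely inside one bag — forcing width ≥ 2. The upper and lower bounds meet at 2, so that is the treewidth.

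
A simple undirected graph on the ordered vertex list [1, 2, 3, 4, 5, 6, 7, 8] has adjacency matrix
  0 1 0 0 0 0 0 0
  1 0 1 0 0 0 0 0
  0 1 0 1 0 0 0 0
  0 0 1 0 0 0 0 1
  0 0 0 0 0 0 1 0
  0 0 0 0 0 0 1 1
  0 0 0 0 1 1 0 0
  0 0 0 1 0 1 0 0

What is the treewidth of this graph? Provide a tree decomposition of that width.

Treewidth 1.
One optimal decomposition is:
Bags: B1 = {5, 7}  B2 = {6, 7}  B3 = {6, 8}  B4 = {4, 8}  B5 = {3, 4}  B6 = {2, 3}  B7 = {1, 2}
Tree: B1–B2, B2–B3, B3–B4, B4–B5, B5–B6, B6–B7

Every bag has size at most 2, so the width is 2 − 1 = 1 and tw(G) ≤ 1. G has an edge, so its treewidth is at least 1. Therefore the treewidth is 1.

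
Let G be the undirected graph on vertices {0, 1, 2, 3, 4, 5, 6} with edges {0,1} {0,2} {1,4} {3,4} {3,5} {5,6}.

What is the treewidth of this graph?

A width-1 tree decomposition is:
Bags: B1 = {0, 2}  B2 = {0, 1}  B3 = {1, 4}  B4 = {3, 4}  B5 = {3, 5}  B6 = {5, 6}
Tree: B1–B2, B2–B3, B3–B4, B4–B5, B5–B6
Each bag holds 2 vertices, so the decomposition has width 1, which upper-bounds the treewidth. G has an edge, so its treewidth is at least 1. Therefore the treewidth is 1.

1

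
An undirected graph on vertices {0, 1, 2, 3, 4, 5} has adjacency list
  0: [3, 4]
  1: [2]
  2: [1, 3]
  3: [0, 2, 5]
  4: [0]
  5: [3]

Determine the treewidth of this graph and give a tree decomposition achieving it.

Each bag holds 2 vertices, so the decomposition has width 1, which upper-bounds the treewidth. G has an edge, so its treewidth is at least 1. Combining the bounds, tw(G) = 1.

Treewidth 1.
Bags: B1 = {0, 3}  B2 = {2, 3}  B3 = {3, 5}  B4 = {0, 4}  B5 = {1, 2}
Tree: B1–B2, B1–B3, B1–B4, B2–B5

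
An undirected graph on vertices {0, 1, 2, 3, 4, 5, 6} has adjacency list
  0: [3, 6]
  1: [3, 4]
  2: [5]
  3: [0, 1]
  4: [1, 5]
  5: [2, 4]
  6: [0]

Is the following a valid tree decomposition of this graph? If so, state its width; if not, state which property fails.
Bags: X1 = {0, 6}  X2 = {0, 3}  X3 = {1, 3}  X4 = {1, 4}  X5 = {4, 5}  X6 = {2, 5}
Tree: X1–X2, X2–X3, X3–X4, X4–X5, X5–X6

Yes; width 1.

Vertex coverage: the bags together contain {0, 1, 2, 3, 4, 5, 6}, the full vertex set. Edge coverage: each edge of G has both endpoints in at least one bag. Running intersection: for every vertex, the bags containing it form a connected subtree. All three properties hold, so this is a valid tree decomposition of width max|bag| − 1 = 1, and hence tw(G) ≤ 1.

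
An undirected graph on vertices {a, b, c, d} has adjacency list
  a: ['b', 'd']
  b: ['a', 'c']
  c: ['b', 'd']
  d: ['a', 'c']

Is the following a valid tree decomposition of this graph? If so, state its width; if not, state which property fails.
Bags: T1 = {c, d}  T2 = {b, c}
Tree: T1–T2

A tree decomposition must satisfy three properties: every vertex lies in some bag; for every edge, both endpoints lie together in some bag; and for every vertex, the bags containing it form a connected subtree. Here vertex a appears in no bag, so the decomposition is invalid.

No — vertex a appears in no bag.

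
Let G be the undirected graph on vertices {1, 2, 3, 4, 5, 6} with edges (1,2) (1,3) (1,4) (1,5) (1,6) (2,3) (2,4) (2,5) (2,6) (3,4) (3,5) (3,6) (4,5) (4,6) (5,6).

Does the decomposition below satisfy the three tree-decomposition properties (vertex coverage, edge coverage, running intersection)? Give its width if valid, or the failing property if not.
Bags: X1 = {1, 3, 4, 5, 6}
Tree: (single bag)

A tree decomposition must satisfy three properties: every vertex lies in some bag; for every edge, both endpoints lie together in some bag; and for every vertex, the bags containing it form a connected subtree. Here vertex 2 appears in no bag, so the decomposition is invalid.

No — vertex 2 appears in no bag.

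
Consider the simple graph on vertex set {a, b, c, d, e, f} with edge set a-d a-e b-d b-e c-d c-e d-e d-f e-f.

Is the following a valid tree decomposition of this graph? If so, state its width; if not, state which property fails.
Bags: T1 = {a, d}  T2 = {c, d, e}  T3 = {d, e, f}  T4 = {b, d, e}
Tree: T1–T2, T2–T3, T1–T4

A tree decomposition must satisfy three properties: every vertex lies in some bag; for every edge, both endpoints lie together in some bag; and for every vertex, the bags containing it form a connected subtree. Here edge (e,a) lies in no bag, so the decomposition is invalid.

No — edge (e,a) lies in no bag.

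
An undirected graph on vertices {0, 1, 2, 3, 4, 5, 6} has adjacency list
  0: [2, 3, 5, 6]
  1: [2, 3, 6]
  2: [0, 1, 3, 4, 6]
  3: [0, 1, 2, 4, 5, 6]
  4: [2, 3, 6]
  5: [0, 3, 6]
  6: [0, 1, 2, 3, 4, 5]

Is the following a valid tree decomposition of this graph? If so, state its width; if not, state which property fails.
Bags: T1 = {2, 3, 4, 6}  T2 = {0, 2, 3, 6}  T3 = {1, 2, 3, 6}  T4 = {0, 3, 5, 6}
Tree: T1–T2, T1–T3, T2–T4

Yes; width 3.

Checking the three conditions: (i) the bags cover all of {0, 1, 2, 3, 4, 5, 6}; (ii) for each edge, some bag contains both endpoints; (iii) the bags containing any fixed vertex form a subtree. All hold, so the decomposition is valid with width 4 − 1 = 3.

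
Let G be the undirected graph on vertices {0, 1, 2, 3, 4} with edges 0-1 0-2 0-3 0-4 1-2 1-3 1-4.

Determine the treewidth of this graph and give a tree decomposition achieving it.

Treewidth 2.
Bags: B1 = {0, 1, 2}  B2 = {0, 1, 4}  B3 = {0, 1, 3}
Tree: B1–B2, B2–B3

Each bag holds 3 vertices, so the decomposition has width 2, which upper-bounds the treewidth. On the other hand G contains the 3-clique {0, 1, 2}. A clique must lie in a single bag of any decomposition, so no decomposition can have width below 2. Hence tw(G) = 2 exactly.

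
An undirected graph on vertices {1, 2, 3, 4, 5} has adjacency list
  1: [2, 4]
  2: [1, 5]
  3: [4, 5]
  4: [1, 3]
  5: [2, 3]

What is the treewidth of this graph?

A width-2 tree decomposition is:
Bags: B1 = {1, 2, 4}  B2 = {2, 4, 5}  B3 = {3, 4, 5}
Tree: B1–B2, B2–B3
The largest bag has 3 vertices, giving width 2; this decomposition certifies tw(G) ≤ 2. Since 4–1–2–5–3–4 is a cycle in G, G is not acyclic. Forests are exactly the graphs of treewidth ≤ 1, so tw(G) ≥ 2. The upper and lower bounds meet at 2, so that is the treewidth.

2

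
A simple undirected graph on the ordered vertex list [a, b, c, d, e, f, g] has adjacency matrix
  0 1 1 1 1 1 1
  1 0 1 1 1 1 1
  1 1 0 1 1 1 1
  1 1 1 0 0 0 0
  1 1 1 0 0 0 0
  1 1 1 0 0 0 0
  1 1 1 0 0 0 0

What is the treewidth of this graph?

A width-3 tree decomposition is:
Bags: B1 = {a, b, c, d}  B2 = {a, b, c, e}  B3 = {a, b, c, f}  B4 = {a, b, c, g}
Tree: B1–B2, B2–B3, B3–B4
Every bag has size at most 4, so the width is 4 − 1 = 3 and tw(G) ≤ 3. For the lower bound, the 4 vertices {a, b, c, d} are pairwise adjacent, and any tree decomposition puts a clique entirely inside one bag — forcing width ≥ 3. Hence tw(G) = 3 exactly.

3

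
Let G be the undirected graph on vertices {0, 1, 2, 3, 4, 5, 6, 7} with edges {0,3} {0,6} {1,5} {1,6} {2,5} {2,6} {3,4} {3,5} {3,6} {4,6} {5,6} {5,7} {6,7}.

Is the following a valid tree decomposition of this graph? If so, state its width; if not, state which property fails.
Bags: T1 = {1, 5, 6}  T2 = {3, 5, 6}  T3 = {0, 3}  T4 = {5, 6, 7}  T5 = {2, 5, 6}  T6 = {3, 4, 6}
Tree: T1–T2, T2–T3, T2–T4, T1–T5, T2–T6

A tree decomposition must satisfy three properties: every vertex lies in some bag; for every edge, both endpoints lie together in some bag; and for every vertex, the bags containing it form a connected subtree. Here edge (6,0) lies in no bag, so the decomposition is invalid.

No — edge (6,0) lies in no bag.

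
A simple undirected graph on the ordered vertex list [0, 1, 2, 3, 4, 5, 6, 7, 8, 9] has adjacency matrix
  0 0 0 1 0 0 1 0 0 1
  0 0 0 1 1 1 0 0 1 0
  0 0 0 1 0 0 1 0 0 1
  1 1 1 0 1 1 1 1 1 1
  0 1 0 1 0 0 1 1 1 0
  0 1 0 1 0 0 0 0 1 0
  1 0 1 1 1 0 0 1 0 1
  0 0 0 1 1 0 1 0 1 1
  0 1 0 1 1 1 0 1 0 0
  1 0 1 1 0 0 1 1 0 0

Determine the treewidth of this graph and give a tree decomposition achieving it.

Treewidth 3.
One such decomposition:
Bags: B1 = {3, 6, 7, 9}  B2 = {3, 4, 6, 7}  B3 = {2, 3, 6, 9}  B4 = {3, 4, 7, 8}  B5 = {0, 3, 6, 9}  B6 = {1, 3, 4, 8}  B7 = {1, 3, 5, 8}
Tree: B1–B2, B1–B3, B2–B4, B3–B5, B4–B6, B6–B7

Each bag holds 4 vertices, so the decomposition has width 3, which upper-bounds the treewidth. Conversely, {1, 3, 4, 8} is a clique of size 4, and the vertices of any clique must share a bag in every tree decomposition; so some bag has ≥ 4 vertices and tw(G) ≥ 3. Combining the bounds, tw(G) = 3.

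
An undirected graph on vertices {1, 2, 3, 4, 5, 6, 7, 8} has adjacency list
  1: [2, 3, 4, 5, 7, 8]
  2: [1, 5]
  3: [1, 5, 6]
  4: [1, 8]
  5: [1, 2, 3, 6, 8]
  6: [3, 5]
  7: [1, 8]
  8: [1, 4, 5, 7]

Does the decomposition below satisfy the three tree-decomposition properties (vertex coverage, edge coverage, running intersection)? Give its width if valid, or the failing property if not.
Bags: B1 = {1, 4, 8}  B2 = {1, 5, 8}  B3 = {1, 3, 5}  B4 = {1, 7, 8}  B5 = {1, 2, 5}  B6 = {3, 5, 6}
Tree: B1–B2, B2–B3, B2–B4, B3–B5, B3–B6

Yes; width 2.

Every vertex of G appears in some bag (union = {1, 2, 3, 4, 5, 6, 7, 8}); every edge is covered by a bag; and for each vertex v the set of bags containing v is connected in the bag tree. The decomposition is therefore valid. The largest bag has 3 vertices, so the width is 2.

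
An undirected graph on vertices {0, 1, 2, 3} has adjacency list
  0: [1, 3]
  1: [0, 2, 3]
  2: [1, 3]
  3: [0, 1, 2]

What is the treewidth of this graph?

2

A width-2 tree decomposition is:
Bags: B1 = {0, 1, 3}  B2 = {1, 2, 3}
Tree: B1–B2
The largest bag has 3 vertices, giving width 2; this decomposition certifies tw(G) ≤ 2. For the lower bound, the 3 vertices {0, 1, 3} are pairwise adjacent, and any tree decomposition puts a clique entirely inside one bag — forcing width ≥ 2. The upper and lower bounds meet at 2, so that is the treewidth.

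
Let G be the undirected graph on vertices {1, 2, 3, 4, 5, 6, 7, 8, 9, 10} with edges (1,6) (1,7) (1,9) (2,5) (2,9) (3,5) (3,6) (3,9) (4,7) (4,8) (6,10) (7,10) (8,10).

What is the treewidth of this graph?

A width-2 tree decomposition is:
Bags: B1 = {2, 5, 9}  B2 = {3, 5, 9}  B3 = {1, 3, 9}  B4 = {1, 3, 6}  B5 = {1, 6, 7}  B6 = {6, 7, 10}  B7 = {4, 7, 10}  B8 = {4, 8, 10}
Tree: B1–B2, B2–B3, B3–B4, B4–B5, B5–B6, B6–B7, B7–B8
The largest bag has 3 vertices, giving width 2; this decomposition certifies tw(G) ≤ 2. The edges 2–5–3–9–2 form a cycle, so G is not a tree and its treewidth is at least 2. Therefore the treewidth is 2.

2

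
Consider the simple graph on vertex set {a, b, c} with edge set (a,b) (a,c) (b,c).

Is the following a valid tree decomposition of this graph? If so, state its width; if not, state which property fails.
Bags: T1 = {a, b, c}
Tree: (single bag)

Checking the three conditions: (i) the bags cover all of {a, b, c}; (ii) for each edge, some bag contains both endpoints; (iii) the bags containing any fixed vertex form a subtree. All hold, so the decomposition is valid with width 3 − 1 = 2.

Yes; width 2.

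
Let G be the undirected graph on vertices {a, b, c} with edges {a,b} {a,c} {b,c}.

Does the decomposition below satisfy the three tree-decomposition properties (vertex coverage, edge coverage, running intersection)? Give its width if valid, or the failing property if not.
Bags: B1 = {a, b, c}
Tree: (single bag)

Vertex coverage: the bags together contain {a, b, c}, the full vertex set. Edge coverage: each edge of G has both endpoints in at least one bag. Running intersection: for every vertex, the bags containing it form a connected subtree. All three properties hold, so this is a valid tree decomposition of width max|bag| − 1 = 2, and hence tw(G) ≤ 2.

Yes; width 2.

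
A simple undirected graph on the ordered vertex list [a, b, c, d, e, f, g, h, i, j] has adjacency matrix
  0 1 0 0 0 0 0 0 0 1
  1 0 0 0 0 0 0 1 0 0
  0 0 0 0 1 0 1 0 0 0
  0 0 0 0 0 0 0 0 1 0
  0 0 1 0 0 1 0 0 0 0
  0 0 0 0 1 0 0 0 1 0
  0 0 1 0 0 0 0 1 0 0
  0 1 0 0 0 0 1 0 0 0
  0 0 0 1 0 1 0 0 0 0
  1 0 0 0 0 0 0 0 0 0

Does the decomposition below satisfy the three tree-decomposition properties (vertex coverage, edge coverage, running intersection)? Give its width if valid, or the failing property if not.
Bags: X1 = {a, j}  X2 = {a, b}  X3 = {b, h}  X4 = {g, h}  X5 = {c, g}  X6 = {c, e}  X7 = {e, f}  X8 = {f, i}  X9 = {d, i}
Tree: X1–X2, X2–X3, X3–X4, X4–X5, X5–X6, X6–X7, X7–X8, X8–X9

Vertex coverage: the bags together contain {a, b, c, d, e, f, g, h, i, j}, the full vertex set. Edge coverage: each edge of G has both endpoints in at least one bag. Running intersection: for every vertex, the bags containing it form a connected subtree. All three properties hold, so this is a valid tree decomposition of width max|bag| − 1 = 1, and hence tw(G) ≤ 1.

Yes; width 1.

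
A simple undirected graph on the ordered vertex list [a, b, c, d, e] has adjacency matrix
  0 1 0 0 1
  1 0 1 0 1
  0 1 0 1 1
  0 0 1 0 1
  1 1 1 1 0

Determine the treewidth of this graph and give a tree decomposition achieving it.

Treewidth 2.
One such decomposition:
Bags: B1 = {a, b, e}  B2 = {b, c, e}  B3 = {c, d, e}
Tree: B1–B2, B2–B3

Every bag has size at most 3, so the width is 3 − 1 = 2 and tw(G) ≤ 2. On the other hand G contains the 3-clique {c, d, e}. A clique must lie in a single bag of any decomposition, so no decomposition can have width below 2. Hence tw(G) = 2 exactly.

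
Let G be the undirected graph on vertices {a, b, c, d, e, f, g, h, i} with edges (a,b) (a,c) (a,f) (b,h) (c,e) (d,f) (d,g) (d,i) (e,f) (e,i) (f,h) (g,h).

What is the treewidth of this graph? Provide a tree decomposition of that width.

Every bag has size at most 4, so the width is 4 − 1 = 3 and tw(G) ≤ 3. For the lower bound: the 4 vertex sets {c,e,i}, {a}, {f}, {b,d,g,h} are disjoint, each induces a connected subgraph, and every pair is joined by at least one edge of G. Contracting each set to a single vertex therefore yields K_{4} as a minor, and since treewidth is minor-monotone, tw(G) ≥ tw(K_{4}) = 3. Combining the bounds, tw(G) = 3.

Treewidth 3.
One such decomposition:
Bags: B1 = {a, c, e, i}  B2 = {a, e, f, i}  B3 = {a, d, f, i}  B4 = {a, b, d, f}  B5 = {b, d, f, h}  B6 = {b, d, g, h}
Tree: B1–B2, B2–B3, B3–B4, B4–B5, B5–B6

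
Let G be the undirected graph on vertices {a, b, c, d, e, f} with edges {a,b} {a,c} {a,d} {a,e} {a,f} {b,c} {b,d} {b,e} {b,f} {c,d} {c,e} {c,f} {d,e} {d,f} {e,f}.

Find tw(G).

5

A width-5 tree decomposition is:
Bags: B1 = {a, b, c, d, e, f}
Tree: (single bag)
With just one bag of size 6, the width is 6 − 1 = 5, so tw(G) ≤ 5. Conversely, {a, b, c, d, e, f} is a clique of size 6, and the vertices of any clique must share a bag in every tree decomposition; so some bag has ≥ 6 vertices and tw(G) ≥ 5. Therefore the treewidth is 5.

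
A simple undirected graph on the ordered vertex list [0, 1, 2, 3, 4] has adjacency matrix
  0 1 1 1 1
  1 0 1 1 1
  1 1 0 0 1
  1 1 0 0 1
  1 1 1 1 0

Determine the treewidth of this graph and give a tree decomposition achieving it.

Treewidth 3.
Bags: B1 = {0, 1, 3, 4}  B2 = {0, 1, 2, 4}
Tree: B1–B2

Each bag holds 4 vertices, so the decomposition has width 3, which upper-bounds the treewidth. On the other hand G contains the 4-clique {0, 1, 2, 4}. A clique must lie in a single bag of any decomposition, so no decomposition can have width below 3. Therefore the treewidth is 3.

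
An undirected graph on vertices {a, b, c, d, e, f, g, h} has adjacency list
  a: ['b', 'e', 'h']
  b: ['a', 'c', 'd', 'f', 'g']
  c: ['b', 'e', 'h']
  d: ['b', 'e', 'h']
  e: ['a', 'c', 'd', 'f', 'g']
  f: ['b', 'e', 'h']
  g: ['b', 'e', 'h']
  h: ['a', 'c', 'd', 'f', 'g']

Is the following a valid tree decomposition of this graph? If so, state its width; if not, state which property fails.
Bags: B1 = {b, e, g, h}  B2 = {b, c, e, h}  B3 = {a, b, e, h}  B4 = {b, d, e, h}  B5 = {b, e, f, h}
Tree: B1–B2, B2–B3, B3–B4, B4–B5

Checking the three conditions: (i) the bags cover all of {a, b, c, d, e, f, g, h}; (ii) for each edge, some bag contains both endpoints; (iii) the bags containing any fixed vertex form a subtree. All hold, so the decomposition is valid with width 4 − 1 = 3.

Yes; width 3.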